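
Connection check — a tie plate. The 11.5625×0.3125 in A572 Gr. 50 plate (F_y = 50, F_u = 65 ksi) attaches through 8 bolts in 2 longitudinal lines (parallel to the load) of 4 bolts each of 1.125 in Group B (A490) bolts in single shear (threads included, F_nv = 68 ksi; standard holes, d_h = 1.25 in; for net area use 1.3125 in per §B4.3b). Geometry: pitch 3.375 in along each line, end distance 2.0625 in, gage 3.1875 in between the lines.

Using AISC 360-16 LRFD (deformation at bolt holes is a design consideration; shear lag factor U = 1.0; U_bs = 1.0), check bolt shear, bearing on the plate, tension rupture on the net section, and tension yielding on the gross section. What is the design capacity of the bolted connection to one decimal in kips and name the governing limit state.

136.2 kips (net-section rupture governs)

Bolt shear: A_b = π(1.125)²/4 = 0.99402 in². φR_n = 0.75 × 68 × 0.99402 × 8 × 1 = 405.6 kips.
Bearing (0.3125 in plate, F_u = 65 ksi): end bolts L_c = 2.0625 − 1.25/2 = 1.4375, R_n = min(1.2×1.4375×0.3125×65, 2.4×1.125×0.3125×65) = 35.039 kips/bolt; interior L_c = 3.375 − 1.25 = 2.125, R_n = 51.797 kips/bolt. φR_n = 0.75 × (2×35.039 + 6×51.797) = 285.6 kips.
Tension rupture (net): A_n = (11.5625 − 2×1.3125)×0.3125 = 2.793 in² (U = 1.0, A_e = A_n). φR_n = 0.75 × 65 × 2.793 = 136.2 kips.
Tension yield (gross): A_g = 11.5625×0.3125 = 3.6133 in². φR_n = 0.90 × 50 × 3.6133 = 162.6 kips.
Governing: min(405.6, 285.6, 136.2, 162.6) = 136.2 kips → net-section rupture.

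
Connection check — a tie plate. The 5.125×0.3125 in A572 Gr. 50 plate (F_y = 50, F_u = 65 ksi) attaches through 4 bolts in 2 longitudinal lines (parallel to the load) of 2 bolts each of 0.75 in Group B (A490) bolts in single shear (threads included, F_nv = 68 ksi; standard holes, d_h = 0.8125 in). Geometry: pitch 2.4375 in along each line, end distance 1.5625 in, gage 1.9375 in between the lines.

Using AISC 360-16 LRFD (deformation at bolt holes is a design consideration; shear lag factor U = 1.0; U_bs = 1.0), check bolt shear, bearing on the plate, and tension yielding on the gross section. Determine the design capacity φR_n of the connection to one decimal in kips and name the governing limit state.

72.1 kips (gross-section yield governs)

Bolt shear: A_b = π(0.75)²/4 = 0.44179 in². φR_n = 0.75 × 68 × 0.44179 × 4 × 1 = 90.1 kips.
Bearing (0.3125 in plate, F_u = 65 ksi): end bolts L_c = 1.5625 − 0.8125/2 = 1.15625, R_n = min(1.2×1.15625×0.3125×65, 2.4×0.75×0.3125×65) = 28.184 kips/bolt; interior L_c = 2.4375 − 0.8125 = 1.625, R_n = 36.563 kips/bolt. φR_n = 0.75 × (2×28.184 + 2×36.563) = 97.1 kips.
Tension yield (gross): A_g = 5.125×0.3125 = 1.6016 in². φR_n = 0.90 × 50 × 1.6016 = 72.1 kips.
Governing: min(90.1, 97.1, 72.1) = 72.1 kips → gross-section yield.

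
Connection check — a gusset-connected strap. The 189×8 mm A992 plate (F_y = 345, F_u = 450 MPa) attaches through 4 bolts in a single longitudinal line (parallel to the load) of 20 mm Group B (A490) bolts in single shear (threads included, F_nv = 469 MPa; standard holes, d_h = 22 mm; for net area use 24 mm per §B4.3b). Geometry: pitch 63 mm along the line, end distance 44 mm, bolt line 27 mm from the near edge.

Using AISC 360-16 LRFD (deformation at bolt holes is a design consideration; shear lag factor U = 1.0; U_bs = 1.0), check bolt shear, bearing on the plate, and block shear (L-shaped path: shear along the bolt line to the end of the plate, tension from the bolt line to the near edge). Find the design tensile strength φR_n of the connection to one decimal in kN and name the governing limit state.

Bolt shear: A_b = π(20)²/4 = 314.16 mm². φR_n = 0.75 × 469 × 314.16 × 4 × 1 = 442.0 kN.
Bearing (8 mm plate, F_u = 450 MPa): end bolts L_c = 44 − 22/2 = 33, R_n = min(1.2×33×8×450, 2.4×20×8×450) = 142.56 kN/bolt; interior L_c = 63 − 22 = 41, R_n = 172.8 kN/bolt. φR_n = 0.75 × (1×142.56 + 3×172.8) = 495.7 kN.
Block shear: shear path 1×[44+3×63] = 1×233 mm, A_gv = 1864, A_nv = 1×(233 − 3.5×24)×8 = 1192 mm²; tension to near edge: (27 − 0.5×24)×8 = 120 mm². R_n = min(0.6×450×1192, 0.6×345×1864) + 1.0×450×120 = min(321.84, 385.85) + 54 = 375.84 kN. φR_n = 0.75 × 375.84 = 281.9 kN.
Governing: min(442.0, 495.7, 281.9) = 281.9 kN → block shear.

281.9 kN (block shear governs)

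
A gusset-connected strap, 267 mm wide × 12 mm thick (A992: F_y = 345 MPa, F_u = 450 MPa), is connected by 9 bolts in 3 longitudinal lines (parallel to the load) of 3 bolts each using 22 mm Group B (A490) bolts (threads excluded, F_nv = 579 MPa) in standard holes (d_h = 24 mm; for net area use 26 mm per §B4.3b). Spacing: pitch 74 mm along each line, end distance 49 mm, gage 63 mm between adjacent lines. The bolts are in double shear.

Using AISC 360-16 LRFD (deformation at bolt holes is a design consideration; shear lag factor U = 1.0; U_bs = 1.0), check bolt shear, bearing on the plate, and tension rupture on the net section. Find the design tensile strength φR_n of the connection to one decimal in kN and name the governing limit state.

Bolt shear: A_b = π(22)²/4 = 380.13 mm². φR_n = 0.75 × 579 × 380.13 × 9 × 2 = 2971.3 kN.
Bearing (12 mm plate, F_u = 450 MPa): end bolts L_c = 49 − 24/2 = 37, R_n = min(1.2×37×12×450, 2.4×22×12×450) = 239.76 kN/bolt; interior L_c = 74 − 24 = 50, R_n = 285.12 kN/bolt. φR_n = 0.75 × (3×239.76 + 6×285.12) = 1822.5 kN.
Tension rupture (net): A_n = (267 − 3×26)×12 = 2268 mm² (U = 1.0, A_e = A_n). φR_n = 0.75 × 450 × 2268 = 765.5 kN.
Governing: min(2971.3, 1822.5, 765.5) = 765.5 kN → net-section rupture.

765.5 kN (net-section rupture governs)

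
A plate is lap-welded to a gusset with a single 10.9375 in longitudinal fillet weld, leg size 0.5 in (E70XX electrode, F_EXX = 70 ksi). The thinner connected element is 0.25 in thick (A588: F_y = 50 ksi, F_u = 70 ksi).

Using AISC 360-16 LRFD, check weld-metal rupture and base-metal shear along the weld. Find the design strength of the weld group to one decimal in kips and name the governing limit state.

Weld metal: throat = 0.707×0.5 = 0.3535 in, L = 10.9375 in. φR_n = 0.75 × 0.6 × 70 × 0.3535 × 10.9375 = 121.8 kips.
Base metal shear (0.25 in plate): yield φR_n = 1.0×0.6×50×0.25×10.9375 = 82.0 kips; rupture φR_n = 0.75×0.6×70×0.25×10.9375 = 86.1 kips; take 82.0 kips (yield).
Governing: min(121.8, 82.0) = 82.0 kips → base-metal shear.

82.0 kips (base-metal shear governs)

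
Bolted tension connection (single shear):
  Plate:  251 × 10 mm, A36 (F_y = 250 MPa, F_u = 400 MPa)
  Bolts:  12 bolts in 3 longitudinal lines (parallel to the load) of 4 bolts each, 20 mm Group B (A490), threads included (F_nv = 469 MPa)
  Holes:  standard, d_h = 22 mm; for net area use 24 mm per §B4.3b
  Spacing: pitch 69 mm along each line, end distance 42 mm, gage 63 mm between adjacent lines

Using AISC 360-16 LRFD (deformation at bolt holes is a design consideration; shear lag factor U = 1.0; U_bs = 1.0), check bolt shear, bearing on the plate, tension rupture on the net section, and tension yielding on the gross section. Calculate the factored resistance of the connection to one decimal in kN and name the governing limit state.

537.0 kN (net-section rupture governs)

Bolt shear: A_b = π(20)²/4 = 314.16 mm². φR_n = 0.75 × 469 × 314.16 × 12 × 1 = 1326.1 kN.
Bearing (10 mm plate, F_u = 400 MPa): end bolts L_c = 42 − 22/2 = 31, R_n = min(1.2×31×10×400, 2.4×20×10×400) = 148.8 kN/bolt; interior L_c = 69 − 22 = 47, R_n = 192 kN/bolt. φR_n = 0.75 × (3×148.8 + 9×192) = 1630.8 kN.
Tension rupture (net): A_n = (251 − 3×24)×10 = 1790 mm² (U = 1.0, A_e = A_n). φR_n = 0.75 × 400 × 1790 = 537.0 kN.
Tension yield (gross): A_g = 251×10 = 2510 mm². φR_n = 0.90 × 250 × 2510 = 564.8 kN.
Governing: min(1326.1, 1630.8, 537.0, 564.8) = 537.0 kN → net-section rupture.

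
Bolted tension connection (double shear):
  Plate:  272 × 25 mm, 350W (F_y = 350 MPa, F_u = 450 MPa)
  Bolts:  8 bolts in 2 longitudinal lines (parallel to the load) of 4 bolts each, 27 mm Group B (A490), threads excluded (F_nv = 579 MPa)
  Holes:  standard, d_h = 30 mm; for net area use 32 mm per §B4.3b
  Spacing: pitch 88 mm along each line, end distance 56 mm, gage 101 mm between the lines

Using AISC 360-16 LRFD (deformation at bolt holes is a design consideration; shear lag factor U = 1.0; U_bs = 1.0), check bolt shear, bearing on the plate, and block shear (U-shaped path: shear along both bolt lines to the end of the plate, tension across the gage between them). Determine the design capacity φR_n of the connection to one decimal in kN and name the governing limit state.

Bolt shear: A_b = π(27)²/4 = 572.56 mm². φR_n = 0.75 × 579 × 572.56 × 8 × 2 = 3978.1 kN.
Bearing (25 mm plate, F_u = 450 MPa): end bolts L_c = 56 − 30/2 = 41, R_n = min(1.2×41×25×450, 2.4×27×25×450) = 553.5 kN/bolt; interior L_c = 88 − 30 = 58, R_n = 729 kN/bolt. φR_n = 0.75 × (2×553.5 + 6×729) = 4110.8 kN.
Block shear: shear path 2×[56+3×88] = 2×320 mm, A_gv = 16000, A_nv = 2×(320 − 3.5×32)×25 = 10400 mm²; tension across gage: (101 − 1×32)×25 = 1725 mm². R_n = min(0.6×450×10400, 0.6×350×16000) + 1.0×450×1725 = min(2808, 3360) + 776.25 = 3584.3 kN. φR_n = 0.75 × 3584.3 = 2688.2 kN.
Governing: min(3978.1, 4110.8, 2688.2) = 2688.2 kN → block shear.

2688.2 kN (block shear governs)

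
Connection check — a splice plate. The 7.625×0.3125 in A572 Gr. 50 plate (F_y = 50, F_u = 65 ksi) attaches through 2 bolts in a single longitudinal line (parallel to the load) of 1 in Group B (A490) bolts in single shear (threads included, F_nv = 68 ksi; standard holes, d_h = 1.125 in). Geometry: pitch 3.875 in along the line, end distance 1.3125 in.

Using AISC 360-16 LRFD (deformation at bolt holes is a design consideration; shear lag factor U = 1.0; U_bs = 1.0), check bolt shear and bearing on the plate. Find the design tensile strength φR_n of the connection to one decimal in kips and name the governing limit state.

50.3 kips (bearing governs)

Bolt shear: A_b = π(1)²/4 = 0.7854 in². φR_n = 0.75 × 68 × 0.7854 × 2 × 1 = 80.1 kips.
Bearing (0.3125 in plate, F_u = 65 ksi): end bolts L_c = 1.3125 − 1.125/2 = 0.75, R_n = min(1.2×0.75×0.3125×65, 2.4×1×0.3125×65) = 18.281 kips/bolt; interior L_c = 3.875 − 1.125 = 2.75, R_n = 48.75 kips/bolt. φR_n = 0.75 × (1×18.281 + 1×48.75) = 50.3 kips.
Governing: min(80.1, 50.3) = 50.3 kips → bearing.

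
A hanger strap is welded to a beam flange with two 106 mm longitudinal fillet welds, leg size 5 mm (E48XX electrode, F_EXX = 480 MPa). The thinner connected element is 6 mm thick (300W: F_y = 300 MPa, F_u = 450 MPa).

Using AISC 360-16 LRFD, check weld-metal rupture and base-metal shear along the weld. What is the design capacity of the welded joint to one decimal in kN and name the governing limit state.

Weld metal: throat = 0.707×5 = 3.535 mm, L = 2×106 = 212 mm. φR_n = 0.75 × 0.6 × 480 × 3.535 × 212 = 161.9 kN.
Base metal shear (6 mm plate): yield φR_n = 1.0×0.6×300×6×212 = 229.0 kN; rupture φR_n = 0.75×0.6×450×6×212 = 257.6 kN; take 229.0 kN (yield).
Governing: min(161.9, 229.0) = 161.9 kN → weld metal.

161.9 kN (weld metal governs)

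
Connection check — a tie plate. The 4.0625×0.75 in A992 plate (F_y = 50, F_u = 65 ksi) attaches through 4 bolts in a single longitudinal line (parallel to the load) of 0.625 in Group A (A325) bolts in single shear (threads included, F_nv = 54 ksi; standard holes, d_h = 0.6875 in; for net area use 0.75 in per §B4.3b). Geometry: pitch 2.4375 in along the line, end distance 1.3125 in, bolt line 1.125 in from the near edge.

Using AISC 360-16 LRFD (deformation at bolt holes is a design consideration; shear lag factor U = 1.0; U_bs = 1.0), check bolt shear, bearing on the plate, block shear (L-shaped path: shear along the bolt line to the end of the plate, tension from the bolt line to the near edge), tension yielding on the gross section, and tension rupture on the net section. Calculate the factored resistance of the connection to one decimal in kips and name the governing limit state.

49.7 kips (bolt shear governs)

Bolt shear: A_b = π(0.625)²/4 = 0.3068 in². φR_n = 0.75 × 54 × 0.3068 × 4 × 1 = 49.7 kips.
Bearing (0.75 in plate, F_u = 65 ksi): end bolts L_c = 1.3125 − 0.6875/2 = 0.96875, R_n = min(1.2×0.96875×0.75×65, 2.4×0.625×0.75×65) = 56.672 kips/bolt; interior L_c = 2.4375 − 0.6875 = 1.75, R_n = 73.125 kips/bolt. φR_n = 0.75 × (1×56.672 + 3×73.125) = 207.0 kips.
Block shear: shear path 1×[1.3125+3×2.4375] = 1×8.625 in, A_gv = 6.4688, A_nv = 1×(8.625 − 3.5×0.75)×0.75 = 4.5 in²; tension to near edge: (1.125 − 0.5×0.75)×0.75 = 0.5625 in². R_n = min(0.6×65×4.5, 0.6×50×6.4688) + 1.0×65×0.5625 = min(175.5, 194.06) + 36.563 = 212.06 kips. φR_n = 0.75 × 212.06 = 159.0 kips.
Tension yield (gross): A_g = 4.0625×0.75 = 3.0469 in². φR_n = 0.90 × 50 × 3.0469 = 137.1 kips.
Tension rupture (net): A_n = (4.0625 − 1×0.75)×0.75 = 2.4844 in² (U = 1.0, A_e = A_n). φR_n = 0.75 × 65 × 2.4844 = 121.1 kips.
Governing: min(49.7, 207.0, 159.0, 137.1, 121.1) = 49.7 kips → bolt shear.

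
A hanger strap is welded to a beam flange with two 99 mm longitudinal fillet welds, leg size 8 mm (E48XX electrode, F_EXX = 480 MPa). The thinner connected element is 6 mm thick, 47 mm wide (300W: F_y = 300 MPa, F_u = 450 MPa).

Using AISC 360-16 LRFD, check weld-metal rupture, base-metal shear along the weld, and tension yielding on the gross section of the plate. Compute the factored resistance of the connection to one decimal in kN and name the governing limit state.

76.1 kN (gross-section yield governs)

Weld metal: throat = 0.707×8 = 5.656 mm, L = 2×99 = 198 mm. φR_n = 0.75 × 0.6 × 480 × 5.656 × 198 = 241.9 kN.
Base metal shear (6 mm plate): yield φR_n = 1.0×0.6×300×6×198 = 213.8 kN; rupture φR_n = 0.75×0.6×450×6×198 = 240.6 kN; take 213.8 kN (yield).
Tension yield (gross): A_g = 47×6 = 282 mm². φR_n = 0.90 × 300 × 282 = 76.1 kN.
Governing: min(241.9, 213.8, 76.1) = 76.1 kN → gross-section yield.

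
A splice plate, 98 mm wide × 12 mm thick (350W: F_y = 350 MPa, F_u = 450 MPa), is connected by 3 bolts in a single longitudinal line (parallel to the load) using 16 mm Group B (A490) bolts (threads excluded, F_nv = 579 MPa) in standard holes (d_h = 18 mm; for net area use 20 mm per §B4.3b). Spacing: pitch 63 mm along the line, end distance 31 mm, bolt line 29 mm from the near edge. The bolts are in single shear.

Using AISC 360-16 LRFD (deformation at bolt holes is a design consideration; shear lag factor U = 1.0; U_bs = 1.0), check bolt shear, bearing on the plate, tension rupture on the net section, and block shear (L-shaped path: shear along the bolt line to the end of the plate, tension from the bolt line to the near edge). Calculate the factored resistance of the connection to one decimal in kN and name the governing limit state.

261.9 kN (bolt shear governs)

Bolt shear: A_b = π(16)²/4 = 201.06 mm². φR_n = 0.75 × 579 × 201.06 × 3 × 1 = 261.9 kN.
Bearing (12 mm plate, F_u = 450 MPa): end bolts L_c = 31 − 18/2 = 22, R_n = min(1.2×22×12×450, 2.4×16×12×450) = 142.56 kN/bolt; interior L_c = 63 − 18 = 45, R_n = 207.36 kN/bolt. φR_n = 0.75 × (1×142.56 + 2×207.36) = 418.0 kN.
Tension rupture (net): A_n = (98 − 1×20)×12 = 936 mm² (U = 1.0, A_e = A_n). φR_n = 0.75 × 450 × 936 = 315.9 kN.
Block shear: shear path 1×[31+2×63] = 1×157 mm, A_gv = 1884, A_nv = 1×(157 − 2.5×20)×12 = 1284 mm²; tension to near edge: (29 − 0.5×20)×12 = 228 mm². R_n = min(0.6×450×1284, 0.6×350×1884) + 1.0×450×228 = min(346.68, 395.64) + 102.6 = 449.28 kN. φR_n = 0.75 × 449.28 = 337.0 kN.
Governing: min(261.9, 418.0, 315.9, 337.0) = 261.9 kN → bolt shear.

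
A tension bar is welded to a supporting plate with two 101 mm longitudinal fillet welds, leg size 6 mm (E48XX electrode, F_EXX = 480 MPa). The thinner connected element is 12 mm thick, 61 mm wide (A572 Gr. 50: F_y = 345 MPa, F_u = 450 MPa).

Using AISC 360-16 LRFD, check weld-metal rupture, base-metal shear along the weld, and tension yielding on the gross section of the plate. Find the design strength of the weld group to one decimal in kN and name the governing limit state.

185.1 kN (weld metal governs)

Weld metal: throat = 0.707×6 = 4.242 mm, L = 2×101 = 202 mm. φR_n = 0.75 × 0.6 × 480 × 4.242 × 202 = 185.1 kN.
Base metal shear (12 mm plate): yield φR_n = 1.0×0.6×345×12×202 = 501.8 kN; rupture φR_n = 0.75×0.6×450×12×202 = 490.9 kN; take 490.9 kN (rupture).
Tension yield (gross): A_g = 61×12 = 732 mm². φR_n = 0.90 × 345 × 732 = 227.3 kN.
Governing: min(185.1, 490.9, 227.3) = 185.1 kN → weld metal.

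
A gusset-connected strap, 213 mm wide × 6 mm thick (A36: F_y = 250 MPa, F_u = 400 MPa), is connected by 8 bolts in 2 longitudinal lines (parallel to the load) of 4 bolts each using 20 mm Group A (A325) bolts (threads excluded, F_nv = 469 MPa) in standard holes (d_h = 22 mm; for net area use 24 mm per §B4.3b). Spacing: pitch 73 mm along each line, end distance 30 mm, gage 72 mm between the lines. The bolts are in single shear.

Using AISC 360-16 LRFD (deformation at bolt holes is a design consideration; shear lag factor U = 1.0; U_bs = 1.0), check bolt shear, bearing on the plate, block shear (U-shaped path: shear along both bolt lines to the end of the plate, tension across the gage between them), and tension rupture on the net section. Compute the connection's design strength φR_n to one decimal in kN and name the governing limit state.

297.0 kN (net-section rupture governs)

Bolt shear: A_b = π(20)²/4 = 314.16 mm². φR_n = 0.75 × 469 × 314.16 × 8 × 1 = 884.0 kN.
Bearing (6 mm plate, F_u = 400 MPa): end bolts L_c = 30 − 22/2 = 19, R_n = min(1.2×19×6×400, 2.4×20×6×400) = 54.72 kN/bolt; interior L_c = 73 − 22 = 51, R_n = 115.2 kN/bolt. φR_n = 0.75 × (2×54.72 + 6×115.2) = 600.5 kN.
Block shear: shear path 2×[30+3×73] = 2×249 mm, A_gv = 2988, A_nv = 2×(249 − 3.5×24)×6 = 1980 mm²; tension across gage: (72 − 1×24)×6 = 288 mm². R_n = min(0.6×400×1980, 0.6×250×2988) + 1.0×400×288 = min(475.2, 448.2) + 115.2 = 563.4 kN. φR_n = 0.75 × 563.4 = 422.6 kN.
Tension rupture (net): A_n = (213 − 2×24)×6 = 990 mm² (U = 1.0, A_e = A_n). φR_n = 0.75 × 400 × 990 = 297.0 kN.
Governing: min(884.0, 600.5, 422.6, 297.0) = 297.0 kN → net-section rupture.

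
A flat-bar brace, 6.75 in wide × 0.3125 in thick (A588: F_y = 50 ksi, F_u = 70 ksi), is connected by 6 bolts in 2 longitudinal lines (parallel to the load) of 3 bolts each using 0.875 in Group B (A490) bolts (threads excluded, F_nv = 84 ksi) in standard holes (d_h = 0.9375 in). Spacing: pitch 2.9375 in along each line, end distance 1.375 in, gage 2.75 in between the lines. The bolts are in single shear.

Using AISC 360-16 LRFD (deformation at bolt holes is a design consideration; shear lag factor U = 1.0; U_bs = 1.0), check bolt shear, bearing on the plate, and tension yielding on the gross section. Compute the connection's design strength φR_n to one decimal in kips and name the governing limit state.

94.9 kips (gross-section yield governs)

Bolt shear: A_b = π(0.875)²/4 = 0.60132 in². φR_n = 0.75 × 84 × 0.60132 × 6 × 1 = 227.3 kips.
Bearing (0.3125 in plate, F_u = 70 ksi): end bolts L_c = 1.375 − 0.9375/2 = 0.90625, R_n = min(1.2×0.90625×0.3125×70, 2.4×0.875×0.3125×70) = 23.789 kips/bolt; interior L_c = 2.9375 − 0.9375 = 2, R_n = 45.938 kips/bolt. φR_n = 0.75 × (2×23.789 + 4×45.938) = 173.5 kips.
Tension yield (gross): A_g = 6.75×0.3125 = 2.1094 in². φR_n = 0.90 × 50 × 2.1094 = 94.9 kips.
Governing: min(227.3, 173.5, 94.9) = 94.9 kips → gross-section yield.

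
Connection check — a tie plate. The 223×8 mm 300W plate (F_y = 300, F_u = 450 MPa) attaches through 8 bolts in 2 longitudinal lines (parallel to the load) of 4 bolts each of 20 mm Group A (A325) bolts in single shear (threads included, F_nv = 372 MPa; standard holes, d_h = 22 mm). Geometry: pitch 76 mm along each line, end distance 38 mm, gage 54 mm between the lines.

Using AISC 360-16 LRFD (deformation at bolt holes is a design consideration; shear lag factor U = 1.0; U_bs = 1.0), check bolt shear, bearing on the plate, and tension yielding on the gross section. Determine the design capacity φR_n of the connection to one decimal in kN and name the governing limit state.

Bolt shear: A_b = π(20)²/4 = 314.16 mm². φR_n = 0.75 × 372 × 314.16 × 8 × 1 = 701.2 kN.
Bearing (8 mm plate, F_u = 450 MPa): end bolts L_c = 38 − 22/2 = 27, R_n = min(1.2×27×8×450, 2.4×20×8×450) = 116.64 kN/bolt; interior L_c = 76 − 22 = 54, R_n = 172.8 kN/bolt. φR_n = 0.75 × (2×116.64 + 6×172.8) = 952.6 kN.
Tension yield (gross): A_g = 223×8 = 1784 mm². φR_n = 0.90 × 300 × 1784 = 481.7 kN.
Governing: min(701.2, 952.6, 481.7) = 481.7 kN → gross-section yield.

481.7 kN (gross-section yield governs)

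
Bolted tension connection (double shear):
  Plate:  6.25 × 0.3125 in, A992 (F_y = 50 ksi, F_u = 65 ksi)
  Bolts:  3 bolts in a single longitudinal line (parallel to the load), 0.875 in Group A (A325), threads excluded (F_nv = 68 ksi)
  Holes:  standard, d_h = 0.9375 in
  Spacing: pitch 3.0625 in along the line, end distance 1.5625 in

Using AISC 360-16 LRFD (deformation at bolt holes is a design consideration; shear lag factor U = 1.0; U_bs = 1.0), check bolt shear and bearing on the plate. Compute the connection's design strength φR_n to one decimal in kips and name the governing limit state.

84.0 kips (bearing governs)

Bolt shear: A_b = π(0.875)²/4 = 0.60132 in². φR_n = 0.75 × 68 × 0.60132 × 3 × 2 = 184.0 kips.
Bearing (0.3125 in plate, F_u = 65 ksi): end bolts L_c = 1.5625 − 0.9375/2 = 1.09375, R_n = min(1.2×1.09375×0.3125×65, 2.4×0.875×0.3125×65) = 26.66 kips/bolt; interior L_c = 3.0625 − 0.9375 = 2.125, R_n = 42.656 kips/bolt. φR_n = 0.75 × (1×26.66 + 2×42.656) = 84.0 kips.
Governing: min(184.0, 84.0) = 84.0 kips → bearing.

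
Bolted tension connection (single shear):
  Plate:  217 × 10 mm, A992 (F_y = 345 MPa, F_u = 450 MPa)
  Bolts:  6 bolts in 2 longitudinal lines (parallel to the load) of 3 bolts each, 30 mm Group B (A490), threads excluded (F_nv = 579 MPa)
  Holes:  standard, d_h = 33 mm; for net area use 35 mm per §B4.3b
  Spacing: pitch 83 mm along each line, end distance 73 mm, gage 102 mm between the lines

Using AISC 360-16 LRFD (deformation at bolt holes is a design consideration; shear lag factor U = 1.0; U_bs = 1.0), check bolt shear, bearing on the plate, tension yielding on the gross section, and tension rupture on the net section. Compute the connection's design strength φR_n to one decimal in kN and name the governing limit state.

Bolt shear: A_b = π(30)²/4 = 706.86 mm². φR_n = 0.75 × 579 × 706.86 × 6 × 1 = 1841.7 kN.
Bearing (10 mm plate, F_u = 450 MPa): end bolts L_c = 73 − 33/2 = 56.5, R_n = min(1.2×56.5×10×450, 2.4×30×10×450) = 305.1 kN/bolt; interior L_c = 83 − 33 = 50, R_n = 270 kN/bolt. φR_n = 0.75 × (2×305.1 + 4×270) = 1267.7 kN.
Tension yield (gross): A_g = 217×10 = 2170 mm². φR_n = 0.90 × 345 × 2170 = 673.8 kN.
Tension rupture (net): A_n = (217 − 2×35)×10 = 1470 mm² (U = 1.0, A_e = A_n). φR_n = 0.75 × 450 × 1470 = 496.1 kN.
Governing: min(1841.7, 1267.7, 673.8, 496.1) = 496.1 kN → net-section rupture.

496.1 kN (net-section rupture governs)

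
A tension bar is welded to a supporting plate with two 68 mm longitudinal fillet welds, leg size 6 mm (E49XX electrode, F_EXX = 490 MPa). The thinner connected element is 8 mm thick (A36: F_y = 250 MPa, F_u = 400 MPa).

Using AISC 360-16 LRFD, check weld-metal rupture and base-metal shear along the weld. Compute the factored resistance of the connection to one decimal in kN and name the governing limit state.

Weld metal: throat = 0.707×6 = 4.242 mm, L = 2×68 = 136 mm. φR_n = 0.75 × 0.6 × 490 × 4.242 × 136 = 127.2 kN.
Base metal shear (8 mm plate): yield φR_n = 1.0×0.6×250×8×136 = 163.2 kN; rupture φR_n = 0.75×0.6×400×8×136 = 195.8 kN; take 163.2 kN (yield).
Governing: min(127.2, 163.2) = 127.2 kN → weld metal.

127.2 kN (weld metal governs)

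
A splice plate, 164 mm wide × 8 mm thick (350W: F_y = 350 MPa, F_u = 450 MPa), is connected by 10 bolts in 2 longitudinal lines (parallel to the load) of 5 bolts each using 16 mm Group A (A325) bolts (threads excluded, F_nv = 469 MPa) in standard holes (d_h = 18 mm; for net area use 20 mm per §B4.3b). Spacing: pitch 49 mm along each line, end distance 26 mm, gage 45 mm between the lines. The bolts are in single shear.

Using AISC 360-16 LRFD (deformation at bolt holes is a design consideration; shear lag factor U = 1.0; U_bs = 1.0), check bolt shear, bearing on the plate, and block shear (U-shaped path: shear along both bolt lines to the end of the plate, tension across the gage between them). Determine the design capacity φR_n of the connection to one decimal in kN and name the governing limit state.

Bolt shear: A_b = π(16)²/4 = 201.06 mm². φR_n = 0.75 × 469 × 201.06 × 10 × 1 = 707.2 kN.
Bearing (8 mm plate, F_u = 450 MPa): end bolts L_c = 26 − 18/2 = 17, R_n = min(1.2×17×8×450, 2.4×16×8×450) = 73.44 kN/bolt; interior L_c = 49 − 18 = 31, R_n = 133.92 kN/bolt. φR_n = 0.75 × (2×73.44 + 8×133.92) = 913.7 kN.
Block shear: shear path 2×[26+4×49] = 2×222 mm, A_gv = 3552, A_nv = 2×(222 − 4.5×20)×8 = 2112 mm²; tension across gage: (45 − 1×20)×8 = 200 mm². R_n = min(0.6×450×2112, 0.6×350×3552) + 1.0×450×200 = min(570.24, 745.92) + 90 = 660.24 kN. φR_n = 0.75 × 660.24 = 495.2 kN.
Governing: min(707.2, 913.7, 495.2) = 495.2 kN → block shear.

495.2 kN (block shear governs)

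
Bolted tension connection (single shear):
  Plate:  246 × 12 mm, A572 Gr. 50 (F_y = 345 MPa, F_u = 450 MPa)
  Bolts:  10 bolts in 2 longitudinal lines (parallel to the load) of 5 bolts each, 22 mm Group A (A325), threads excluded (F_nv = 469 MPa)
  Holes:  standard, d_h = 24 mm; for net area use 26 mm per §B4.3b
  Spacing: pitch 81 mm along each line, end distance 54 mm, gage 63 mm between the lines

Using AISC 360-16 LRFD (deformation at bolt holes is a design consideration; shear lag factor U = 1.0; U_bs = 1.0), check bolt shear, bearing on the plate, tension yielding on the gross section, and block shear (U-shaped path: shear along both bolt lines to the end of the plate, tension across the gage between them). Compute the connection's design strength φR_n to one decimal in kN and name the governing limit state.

Bolt shear: A_b = π(22)²/4 = 380.13 mm². φR_n = 0.75 × 469 × 380.13 × 10 × 1 = 1337.1 kN.
Bearing (12 mm plate, F_u = 450 MPa): end bolts L_c = 54 − 24/2 = 42, R_n = min(1.2×42×12×450, 2.4×22×12×450) = 272.16 kN/bolt; interior L_c = 81 − 24 = 57, R_n = 285.12 kN/bolt. φR_n = 0.75 × (2×272.16 + 8×285.12) = 2119.0 kN.
Tension yield (gross): A_g = 246×12 = 2952 mm². φR_n = 0.90 × 345 × 2952 = 916.6 kN.
Block shear: shear path 2×[54+4×81] = 2×378 mm, A_gv = 9072, A_nv = 2×(378 − 4.5×26)×12 = 6264 mm²; tension across gage: (63 − 1×26)×12 = 444 mm². R_n = min(0.6×450×6264, 0.6×345×9072) + 1.0×450×444 = min(1691.3, 1877.9) + 199.8 = 1891.1 kN. φR_n = 0.75 × 1891.1 = 1418.3 kN.
Governing: min(1337.1, 2119.0, 916.6, 1418.3) = 916.6 kN → gross-section yield.

916.6 kN (gross-section yield governs)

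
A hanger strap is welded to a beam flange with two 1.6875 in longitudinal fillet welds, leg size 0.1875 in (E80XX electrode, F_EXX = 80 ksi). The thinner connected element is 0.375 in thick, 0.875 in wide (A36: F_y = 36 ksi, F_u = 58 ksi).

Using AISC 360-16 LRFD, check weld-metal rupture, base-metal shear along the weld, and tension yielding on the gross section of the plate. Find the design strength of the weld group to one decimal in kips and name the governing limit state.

Weld metal: throat = 0.707×0.1875 = 0.13256 in, L = 2×1.6875 = 3.375 in. φR_n = 0.75 × 0.6 × 80 × 0.13256 × 3.375 = 16.1 kips.
Base metal shear (0.375 in plate): yield φR_n = 1.0×0.6×36×0.375×3.375 = 27.3 kips; rupture φR_n = 0.75×0.6×58×0.375×3.375 = 33.0 kips; take 27.3 kips (yield).
Tension yield (gross): A_g = 0.875×0.375 = 0.32813 in². φR_n = 0.90 × 36 × 0.32813 = 10.6 kips.
Governing: min(16.1, 27.3, 10.6) = 10.6 kips → gross-section yield.

10.6 kips (gross-section yield governs)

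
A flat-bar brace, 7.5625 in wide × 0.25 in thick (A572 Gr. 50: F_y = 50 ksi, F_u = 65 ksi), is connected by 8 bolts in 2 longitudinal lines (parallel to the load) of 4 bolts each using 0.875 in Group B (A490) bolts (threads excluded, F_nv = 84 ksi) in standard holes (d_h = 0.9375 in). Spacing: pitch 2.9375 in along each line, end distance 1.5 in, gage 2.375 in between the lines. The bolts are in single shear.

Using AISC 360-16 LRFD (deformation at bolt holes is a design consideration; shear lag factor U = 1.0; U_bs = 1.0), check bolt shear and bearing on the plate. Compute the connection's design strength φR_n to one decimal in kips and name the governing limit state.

Bolt shear: A_b = π(0.875)²/4 = 0.60132 in². φR_n = 0.75 × 84 × 0.60132 × 8 × 1 = 303.1 kips.
Bearing (0.25 in plate, F_u = 65 ksi): end bolts L_c = 1.5 − 0.9375/2 = 1.03125, R_n = min(1.2×1.03125×0.25×65, 2.4×0.875×0.25×65) = 20.109 kips/bolt; interior L_c = 2.9375 − 0.9375 = 2, R_n = 34.125 kips/bolt. φR_n = 0.75 × (2×20.109 + 6×34.125) = 183.7 kips.
Governing: min(303.1, 183.7) = 183.7 kips → bearing.

183.7 kips (bearing governs)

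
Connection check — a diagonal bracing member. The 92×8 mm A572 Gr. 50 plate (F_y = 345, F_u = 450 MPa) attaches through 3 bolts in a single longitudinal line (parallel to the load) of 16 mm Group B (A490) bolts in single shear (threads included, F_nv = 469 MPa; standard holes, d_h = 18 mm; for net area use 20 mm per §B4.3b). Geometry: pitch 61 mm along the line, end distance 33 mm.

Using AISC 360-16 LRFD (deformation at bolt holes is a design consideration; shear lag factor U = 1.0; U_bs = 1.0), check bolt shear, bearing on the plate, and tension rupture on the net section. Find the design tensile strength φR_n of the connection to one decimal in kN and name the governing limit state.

Bolt shear: A_b = π(16)²/4 = 201.06 mm². φR_n = 0.75 × 469 × 201.06 × 3 × 1 = 212.2 kN.
Bearing (8 mm plate, F_u = 450 MPa): end bolts L_c = 33 − 18/2 = 24, R_n = min(1.2×24×8×450, 2.4×16×8×450) = 103.68 kN/bolt; interior L_c = 61 − 18 = 43, R_n = 138.24 kN/bolt. φR_n = 0.75 × (1×103.68 + 2×138.24) = 285.1 kN.
Tension rupture (net): A_n = (92 − 1×20)×8 = 576 mm² (U = 1.0, A_e = A_n). φR_n = 0.75 × 450 × 576 = 194.4 kN.
Governing: min(212.2, 285.1, 194.4) = 194.4 kN → net-section rupture.

194.4 kN (net-section rupture governs)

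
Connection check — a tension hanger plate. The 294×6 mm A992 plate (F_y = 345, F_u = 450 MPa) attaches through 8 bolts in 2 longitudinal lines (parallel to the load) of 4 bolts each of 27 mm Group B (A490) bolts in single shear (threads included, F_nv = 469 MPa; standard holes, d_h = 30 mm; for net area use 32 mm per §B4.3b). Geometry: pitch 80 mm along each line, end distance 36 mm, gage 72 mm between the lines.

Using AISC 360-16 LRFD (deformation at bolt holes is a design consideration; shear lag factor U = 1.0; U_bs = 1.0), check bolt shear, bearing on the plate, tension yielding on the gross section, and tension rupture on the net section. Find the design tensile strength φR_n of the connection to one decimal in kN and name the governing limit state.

Bolt shear: A_b = π(27)²/4 = 572.56 mm². φR_n = 0.75 × 469 × 572.56 × 8 × 1 = 1611.2 kN.
Bearing (6 mm plate, F_u = 450 MPa): end bolts L_c = 36 − 30/2 = 21, R_n = min(1.2×21×6×450, 2.4×27×6×450) = 68.04 kN/bolt; interior L_c = 80 − 30 = 50, R_n = 162 kN/bolt. φR_n = 0.75 × (2×68.04 + 6×162) = 831.1 kN.
Tension yield (gross): A_g = 294×6 = 1764 mm². φR_n = 0.90 × 345 × 1764 = 547.7 kN.
Tension rupture (net): A_n = (294 − 2×32)×6 = 1380 mm² (U = 1.0, A_e = A_n). φR_n = 0.75 × 450 × 1380 = 465.8 kN.
Governing: min(1611.2, 831.1, 547.7, 465.8) = 465.8 kN → net-section rupture.

465.8 kN (net-section rupture governs)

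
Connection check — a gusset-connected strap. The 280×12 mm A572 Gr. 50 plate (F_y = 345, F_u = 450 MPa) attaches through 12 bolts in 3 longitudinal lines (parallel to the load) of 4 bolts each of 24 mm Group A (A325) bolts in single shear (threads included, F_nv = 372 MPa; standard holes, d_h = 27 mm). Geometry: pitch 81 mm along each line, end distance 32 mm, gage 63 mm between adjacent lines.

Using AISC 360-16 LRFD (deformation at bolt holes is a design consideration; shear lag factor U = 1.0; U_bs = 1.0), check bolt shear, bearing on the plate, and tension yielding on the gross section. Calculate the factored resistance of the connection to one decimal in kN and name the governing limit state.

1043.3 kN (gross-section yield governs)

Bolt shear: A_b = π(24)²/4 = 452.39 mm². φR_n = 0.75 × 372 × 452.39 × 12 × 1 = 1514.6 kN.
Bearing (12 mm plate, F_u = 450 MPa): end bolts L_c = 32 − 27/2 = 18.5, R_n = min(1.2×18.5×12×450, 2.4×24×12×450) = 119.88 kN/bolt; interior L_c = 81 − 27 = 54, R_n = 311.04 kN/bolt. φR_n = 0.75 × (3×119.88 + 9×311.04) = 2369.3 kN.
Tension yield (gross): A_g = 280×12 = 3360 mm². φR_n = 0.90 × 345 × 3360 = 1043.3 kN.
Governing: min(1514.6, 2369.3, 1043.3) = 1043.3 kN → gross-section yield.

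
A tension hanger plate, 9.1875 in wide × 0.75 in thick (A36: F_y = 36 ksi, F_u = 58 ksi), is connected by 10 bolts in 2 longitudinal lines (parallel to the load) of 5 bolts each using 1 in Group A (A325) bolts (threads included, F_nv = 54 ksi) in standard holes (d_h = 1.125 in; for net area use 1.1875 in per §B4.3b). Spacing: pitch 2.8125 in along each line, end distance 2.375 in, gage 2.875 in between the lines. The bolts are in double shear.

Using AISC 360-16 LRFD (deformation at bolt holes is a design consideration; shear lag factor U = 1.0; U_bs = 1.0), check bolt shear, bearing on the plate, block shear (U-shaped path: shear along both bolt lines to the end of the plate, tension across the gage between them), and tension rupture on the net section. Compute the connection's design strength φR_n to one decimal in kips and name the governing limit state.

222.3 kips (net-section rupture governs)

Bolt shear: A_b = π(1)²/4 = 0.7854 in². φR_n = 0.75 × 54 × 0.7854 × 10 × 2 = 636.2 kips.
Bearing (0.75 in plate, F_u = 58 ksi): end bolts L_c = 2.375 − 1.125/2 = 1.8125, R_n = min(1.2×1.8125×0.75×58, 2.4×1×0.75×58) = 94.613 kips/bolt; interior L_c = 2.8125 − 1.125 = 1.6875, R_n = 88.088 kips/bolt. φR_n = 0.75 × (2×94.613 + 8×88.088) = 670.4 kips.
Block shear: shear path 2×[2.375+4×2.8125] = 2×13.625 in, A_gv = 20.438, A_nv = 2×(13.625 − 4.5×1.1875)×0.75 = 12.422 in²; tension across gage: (2.875 − 1×1.1875)×0.75 = 1.2656 in². R_n = min(0.6×58×12.422, 0.6×36×20.438) + 1.0×58×1.2656 = min(432.29, 441.46) + 73.405 = 505.7 kips. φR_n = 0.75 × 505.7 = 379.3 kips.
Tension rupture (net): A_n = (9.1875 − 2×1.1875)×0.75 = 5.1094 in² (U = 1.0, A_e = A_n). φR_n = 0.75 × 58 × 5.1094 = 222.3 kips.
Governing: min(636.2, 670.4, 379.3, 222.3) = 222.3 kips → net-section rupture.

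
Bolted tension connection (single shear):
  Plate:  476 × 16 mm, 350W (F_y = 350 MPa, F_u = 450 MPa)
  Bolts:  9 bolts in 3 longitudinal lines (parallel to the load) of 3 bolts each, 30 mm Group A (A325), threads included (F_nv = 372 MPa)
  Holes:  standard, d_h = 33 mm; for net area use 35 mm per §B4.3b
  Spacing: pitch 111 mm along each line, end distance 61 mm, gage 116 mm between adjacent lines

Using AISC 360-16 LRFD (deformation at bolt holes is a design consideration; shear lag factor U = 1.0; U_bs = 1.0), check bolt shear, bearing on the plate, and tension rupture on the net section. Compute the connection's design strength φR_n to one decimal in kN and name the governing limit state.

Bolt shear: A_b = π(30)²/4 = 706.86 mm². φR_n = 0.75 × 372 × 706.86 × 9 × 1 = 1774.9 kN.
Bearing (16 mm plate, F_u = 450 MPa): end bolts L_c = 61 − 33/2 = 44.5, R_n = min(1.2×44.5×16×450, 2.4×30×16×450) = 384.48 kN/bolt; interior L_c = 111 − 33 = 78, R_n = 518.4 kN/bolt. φR_n = 0.75 × (3×384.48 + 6×518.4) = 3197.9 kN.
Tension rupture (net): A_n = (476 − 3×35)×16 = 5936 mm² (U = 1.0, A_e = A_n). φR_n = 0.75 × 450 × 5936 = 2003.4 kN.
Governing: min(1774.9, 3197.9, 2003.4) = 1774.9 kN → bolt shear.

1774.9 kN (bolt shear governs)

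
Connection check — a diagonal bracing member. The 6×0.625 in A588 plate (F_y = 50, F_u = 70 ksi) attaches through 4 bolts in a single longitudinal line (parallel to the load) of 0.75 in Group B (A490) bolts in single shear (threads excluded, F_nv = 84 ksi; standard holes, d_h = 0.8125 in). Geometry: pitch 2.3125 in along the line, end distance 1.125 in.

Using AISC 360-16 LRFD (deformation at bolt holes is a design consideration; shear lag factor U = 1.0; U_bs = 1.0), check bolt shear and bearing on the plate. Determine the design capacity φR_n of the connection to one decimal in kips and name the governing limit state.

Bolt shear: A_b = π(0.75)²/4 = 0.44179 in². φR_n = 0.75 × 84 × 0.44179 × 4 × 1 = 111.3 kips.
Bearing (0.625 in plate, F_u = 70 ksi): end bolts L_c = 1.125 − 0.8125/2 = 0.71875, R_n = min(1.2×0.71875×0.625×70, 2.4×0.75×0.625×70) = 37.734 kips/bolt; interior L_c = 2.3125 − 0.8125 = 1.5, R_n = 78.75 kips/bolt. φR_n = 0.75 × (1×37.734 + 3×78.75) = 205.5 kips.
Governing: min(111.3, 205.5) = 111.3 kips → bolt shear.

111.3 kips (bolt shear governs)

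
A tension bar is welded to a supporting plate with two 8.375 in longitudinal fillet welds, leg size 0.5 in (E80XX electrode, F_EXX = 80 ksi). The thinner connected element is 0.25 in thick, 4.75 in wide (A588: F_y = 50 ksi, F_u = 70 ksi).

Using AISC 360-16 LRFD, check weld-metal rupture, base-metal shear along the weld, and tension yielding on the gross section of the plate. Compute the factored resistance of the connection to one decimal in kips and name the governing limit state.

53.4 kips (gross-section yield governs)

Weld metal: throat = 0.707×0.5 = 0.3535 in, L = 2×8.375 = 16.75 in. φR_n = 0.75 × 0.6 × 80 × 0.3535 × 16.75 = 213.2 kips.
Base metal shear (0.25 in plate): yield φR_n = 1.0×0.6×50×0.25×16.75 = 125.6 kips; rupture φR_n = 0.75×0.6×70×0.25×16.75 = 131.9 kips; take 125.6 kips (yield).
Tension yield (gross): A_g = 4.75×0.25 = 1.1875 in². φR_n = 0.90 × 50 × 1.1875 = 53.4 kips.
Governing: min(213.2, 125.6, 53.4) = 53.4 kips → gross-section yield.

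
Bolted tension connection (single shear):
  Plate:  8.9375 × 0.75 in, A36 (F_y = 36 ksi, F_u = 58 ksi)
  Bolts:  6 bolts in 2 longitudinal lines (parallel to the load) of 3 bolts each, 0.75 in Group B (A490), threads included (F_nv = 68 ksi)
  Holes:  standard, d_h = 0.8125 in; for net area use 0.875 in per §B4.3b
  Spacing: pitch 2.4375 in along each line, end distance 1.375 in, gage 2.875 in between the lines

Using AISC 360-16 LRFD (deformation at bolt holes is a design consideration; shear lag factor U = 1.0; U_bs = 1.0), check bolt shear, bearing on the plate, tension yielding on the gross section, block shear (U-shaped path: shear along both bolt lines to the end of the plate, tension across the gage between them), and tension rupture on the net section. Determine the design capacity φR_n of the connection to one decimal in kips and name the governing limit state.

Bolt shear: A_b = π(0.75)²/4 = 0.44179 in². φR_n = 0.75 × 68 × 0.44179 × 6 × 1 = 135.2 kips.
Bearing (0.75 in plate, F_u = 58 ksi): end bolts L_c = 1.375 − 0.8125/2 = 0.96875, R_n = min(1.2×0.96875×0.75×58, 2.4×0.75×0.75×58) = 50.569 kips/bolt; interior L_c = 2.4375 − 0.8125 = 1.625, R_n = 78.3 kips/bolt. φR_n = 0.75 × (2×50.569 + 4×78.3) = 310.8 kips.
Tension yield (gross): A_g = 8.9375×0.75 = 6.7031 in². φR_n = 0.90 × 36 × 6.7031 = 217.2 kips.
Block shear: shear path 2×[1.375+2×2.4375] = 2×6.25 in, A_gv = 9.375, A_nv = 2×(6.25 − 2.5×0.875)×0.75 = 6.0938 in²; tension across gage: (2.875 − 1×0.875)×0.75 = 1.5 in². R_n = min(0.6×58×6.0938, 0.6×36×9.375) + 1.0×58×1.5 = min(212.06, 202.5) + 87 = 289.5 kips. φR_n = 0.75 × 289.5 = 217.1 kips.
Tension rupture (net): A_n = (8.9375 − 2×0.875)×0.75 = 5.3906 in² (U = 1.0, A_e = A_n). φR_n = 0.75 × 58 × 5.3906 = 234.5 kips.
Governing: min(135.2, 310.8, 217.2, 217.1, 234.5) = 135.2 kips → bolt shear.

135.2 kips (bolt shear governs)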